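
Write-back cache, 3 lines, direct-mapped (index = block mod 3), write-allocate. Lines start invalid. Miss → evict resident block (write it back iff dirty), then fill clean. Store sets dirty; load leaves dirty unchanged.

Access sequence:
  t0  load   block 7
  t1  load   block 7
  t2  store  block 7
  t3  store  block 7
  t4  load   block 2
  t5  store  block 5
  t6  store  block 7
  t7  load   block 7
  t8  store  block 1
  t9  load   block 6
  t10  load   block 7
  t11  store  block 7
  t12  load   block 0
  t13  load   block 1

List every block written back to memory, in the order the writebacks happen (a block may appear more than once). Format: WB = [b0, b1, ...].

WB = [7, 1, 7]

  0 | R B7 → L1 miss [-]
  1 | R B7 → L1 hit [-]
  2 | W B7 → L1 hit [D]
  3 | W B7 → L1 hit [D]
  4 | R B2 → L2 miss [-]
  5 | W B5 → L2 miss [D]
  6 | W B7 → L1 hit [D]
  7 | R B7 → L1 hit [D]
  8 | W B1 → L1 miss wb→B7 [D]
  9 | R B6 → L0 miss [-]
  10 | R B7 → L1 miss wb→B1 [-]
  11 | W B7 → L1 hit [D]
  12 | R B0 → L0 miss [-]
  13 | R B1 → L1 miss wb→B7 [-]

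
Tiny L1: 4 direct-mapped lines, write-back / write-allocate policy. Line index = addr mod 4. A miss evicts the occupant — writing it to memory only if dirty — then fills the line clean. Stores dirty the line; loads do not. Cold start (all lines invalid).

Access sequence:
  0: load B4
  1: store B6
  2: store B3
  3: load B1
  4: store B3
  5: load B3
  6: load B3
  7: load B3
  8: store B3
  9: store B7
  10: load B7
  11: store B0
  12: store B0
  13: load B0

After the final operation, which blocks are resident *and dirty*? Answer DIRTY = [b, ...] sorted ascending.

0: R B4 -> L0 miss  d=-]
1: W B6 -> L2 miss  d=D]
2: W B3 -> L3 miss  d=D]
3: R B1 -> L1 miss  d=-]
4: W B3 -> L3 hit  d=D]
5: R B3 -> L3 hit  d=D]
6: R B3 -> L3 hit  d=D]
7: R B3 -> L3 hit  d=D]
8: W B3 -> L3 hit  d=D]
9: W B7 -> L3 miss wb->B3  d=D]
10: R B7 -> L3 hit  d=D]
11: W B0 -> L0 miss  d=D]
12: W B0 -> L0 hit  d=D]
13: R B0 -> L0 hit  d=D]

DIRTY = [0, 6, 7]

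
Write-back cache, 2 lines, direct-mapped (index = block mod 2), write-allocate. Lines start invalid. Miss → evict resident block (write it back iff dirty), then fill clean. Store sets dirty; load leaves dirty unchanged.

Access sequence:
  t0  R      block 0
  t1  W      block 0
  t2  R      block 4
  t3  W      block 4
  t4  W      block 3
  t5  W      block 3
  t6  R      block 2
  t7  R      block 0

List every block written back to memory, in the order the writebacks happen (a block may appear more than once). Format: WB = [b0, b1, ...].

WB = [0, 4]

  0 | R B0 → L0 miss [-]
  1 | W B0 → L0 hit [D]
  2 | R B4 → L0 miss wb→B0 [-]
  3 | W B4 → L0 hit [D]
  4 | W B3 → L1 miss [D]
  5 | W B3 → L1 hit [D]
  6 | R B2 → L0 miss wb→B4 [-]
  7 | R B0 → L0 miss [-]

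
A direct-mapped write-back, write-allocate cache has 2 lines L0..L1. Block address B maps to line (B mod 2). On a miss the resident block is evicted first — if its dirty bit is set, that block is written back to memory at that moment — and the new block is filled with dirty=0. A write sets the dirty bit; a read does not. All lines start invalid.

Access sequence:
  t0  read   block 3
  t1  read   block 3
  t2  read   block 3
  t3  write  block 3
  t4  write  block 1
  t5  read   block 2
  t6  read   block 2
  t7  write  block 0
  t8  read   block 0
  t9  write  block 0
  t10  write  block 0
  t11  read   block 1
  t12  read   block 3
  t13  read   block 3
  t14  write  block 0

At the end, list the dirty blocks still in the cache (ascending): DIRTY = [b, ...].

DIRTY = [0]

  0 | R B3 → L1 miss [-]
  1 | R B3 → L1 hit [-]
  2 | R B3 → L1 hit [-]
  3 | W B3 → L1 hit [D]
  4 | W B1 → L1 miss wb→B3 [D]
  5 | R B2 → L0 miss [-]
  6 | R B2 → L0 hit [-]
  7 | W B0 → L0 miss [D]
  8 | R B0 → L0 hit [D]
  9 | W B0 → L0 hit [D]
  10 | W B0 → L0 hit [D]
  11 | R B1 → L1 hit [D]
  12 | R B3 → L1 miss wb→B1 [-]
  13 | R B3 → L1 hit [-]
  14 | W B0 → L0 hit [D]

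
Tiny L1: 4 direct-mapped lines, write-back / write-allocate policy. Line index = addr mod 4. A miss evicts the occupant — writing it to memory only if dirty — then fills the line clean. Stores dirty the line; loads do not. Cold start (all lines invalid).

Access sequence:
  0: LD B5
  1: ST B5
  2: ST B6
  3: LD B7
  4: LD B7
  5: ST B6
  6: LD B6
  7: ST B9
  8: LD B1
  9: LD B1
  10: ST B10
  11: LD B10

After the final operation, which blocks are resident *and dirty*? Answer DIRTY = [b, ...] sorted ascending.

  0 | R B5 → L1 miss [-]
  1 | W B5 → L1 hit [D]
  2 | W B6 → L2 miss [D]
  3 | R B7 → L3 miss [-]
  4 | R B7 → L3 hit [-]
  5 | W B6 → L2 hit [D]
  6 | R B6 → L2 hit [D]
  7 | W B9 → L1 miss wb→B5 [D]
  8 | R B1 → L1 miss wb→B9 [-]
  9 | R B1 → L1 hit [-]
  10 | W B10 → L2 miss wb→B6 [D]
  11 | R B10 → L2 hit [D]

DIRTY = [10]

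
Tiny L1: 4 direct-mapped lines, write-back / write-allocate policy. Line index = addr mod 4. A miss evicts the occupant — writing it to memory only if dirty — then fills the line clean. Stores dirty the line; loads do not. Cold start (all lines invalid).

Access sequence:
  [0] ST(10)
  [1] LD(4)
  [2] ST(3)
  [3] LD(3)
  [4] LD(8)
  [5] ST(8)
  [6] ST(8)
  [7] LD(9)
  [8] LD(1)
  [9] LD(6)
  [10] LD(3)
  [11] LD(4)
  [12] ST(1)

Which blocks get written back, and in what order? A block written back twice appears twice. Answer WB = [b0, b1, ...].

WB = [10, 8]

0: W B10 -> L2 miss  d=D]
1: R B4 -> L0 miss  d=-]
2: W B3 -> L3 miss  d=D]
3: R B3 -> L3 hit  d=D]
4: R B8 -> L0 miss  d=-]
5: W B8 -> L0 hit  d=D]
6: W B8 -> L0 hit  d=D]
7: R B9 -> L1 miss  d=-]
8: R B1 -> L1 miss  d=-]
9: R B6 -> L2 miss wb->B10  d=-]
10: R B3 -> L3 hit  d=D]
11: R B4 -> L0 miss wb->B8  d=-]
12: W B1 -> L1 hit  d=D]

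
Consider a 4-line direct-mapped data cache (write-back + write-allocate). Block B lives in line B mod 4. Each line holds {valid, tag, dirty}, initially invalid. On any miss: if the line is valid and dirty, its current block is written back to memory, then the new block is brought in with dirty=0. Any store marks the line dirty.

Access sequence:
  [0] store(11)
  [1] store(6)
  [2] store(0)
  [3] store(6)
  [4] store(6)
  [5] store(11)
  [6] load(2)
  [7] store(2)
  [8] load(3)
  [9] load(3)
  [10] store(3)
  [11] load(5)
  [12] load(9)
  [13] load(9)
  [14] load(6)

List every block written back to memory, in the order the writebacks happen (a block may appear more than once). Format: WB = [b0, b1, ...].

WB = [6, 11, 2]

0: W B11 -> L3 miss  d=D]
1: W B6 -> L2 miss  d=D]
2: W B0 -> L0 miss  d=D]
3: W B6 -> L2 hit  d=D]
4: W B6 -> L2 hit  d=D]
5: W B11 -> L3 hit  d=D]
6: R B2 -> L2 miss wb->B6  d=-]
7: W B2 -> L2 hit  d=D]
8: R B3 -> L3 miss wb->B11  d=-]
9: R B3 -> L3 hit  d=-]
10: W B3 -> L3 hit  d=D]
11: R B5 -> L1 miss  d=-]
12: R B9 -> L1 miss  d=-]
13: R B9 -> L1 hit  d=-]
14: R B6 -> L2 miss wb->B2  d=-]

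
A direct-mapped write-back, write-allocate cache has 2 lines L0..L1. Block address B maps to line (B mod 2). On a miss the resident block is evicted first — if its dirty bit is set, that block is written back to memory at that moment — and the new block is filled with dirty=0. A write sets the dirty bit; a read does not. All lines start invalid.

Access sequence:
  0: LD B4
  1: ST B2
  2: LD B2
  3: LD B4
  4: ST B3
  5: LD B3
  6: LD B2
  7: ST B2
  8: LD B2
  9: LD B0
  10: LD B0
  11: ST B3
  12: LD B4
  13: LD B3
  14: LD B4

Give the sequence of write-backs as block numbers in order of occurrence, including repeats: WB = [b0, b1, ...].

WB = [2, 2]

0: R B4 -> L0 miss  d=-]
1: W B2 -> L0 miss  d=D]
2: R B2 -> L0 hit  d=D]
3: R B4 -> L0 miss wb->B2  d=-]
4: W B3 -> L1 miss  d=D]
5: R B3 -> L1 hit  d=D]
6: R B2 -> L0 miss  d=-]
7: W B2 -> L0 hit  d=D]
8: R B2 -> L0 hit  d=D]
9: R B0 -> L0 miss wb->B2  d=-]
10: R B0 -> L0 hit  d=-]
11: W B3 -> L1 hit  d=D]
12: R B4 -> L0 miss  d=-]
13: R B3 -> L1 hit  d=D]
14: R B4 -> L0 hit  d=-]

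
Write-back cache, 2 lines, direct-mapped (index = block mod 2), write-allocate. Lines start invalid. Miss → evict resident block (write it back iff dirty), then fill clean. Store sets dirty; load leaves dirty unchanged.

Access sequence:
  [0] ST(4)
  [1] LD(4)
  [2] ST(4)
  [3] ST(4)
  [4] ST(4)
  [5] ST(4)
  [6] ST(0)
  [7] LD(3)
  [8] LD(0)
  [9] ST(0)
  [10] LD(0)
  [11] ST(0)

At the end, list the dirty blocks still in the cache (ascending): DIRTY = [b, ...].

  0 | W B4 → L0 miss [D]
  1 | R B4 → L0 hit [D]
  2 | W B4 → L0 hit [D]
  3 | W B4 → L0 hit [D]
  4 | W B4 → L0 hit [D]
  5 | W B4 → L0 hit [D]
  6 | W B0 → L0 miss wb→B4 [D]
  7 | R B3 → L1 miss [-]
  8 | R B0 → L0 hit [D]
  9 | W B0 → L0 hit [D]
  10 | R B0 → L0 hit [D]
  11 | W B0 → L0 hit [D]

DIRTY = [0]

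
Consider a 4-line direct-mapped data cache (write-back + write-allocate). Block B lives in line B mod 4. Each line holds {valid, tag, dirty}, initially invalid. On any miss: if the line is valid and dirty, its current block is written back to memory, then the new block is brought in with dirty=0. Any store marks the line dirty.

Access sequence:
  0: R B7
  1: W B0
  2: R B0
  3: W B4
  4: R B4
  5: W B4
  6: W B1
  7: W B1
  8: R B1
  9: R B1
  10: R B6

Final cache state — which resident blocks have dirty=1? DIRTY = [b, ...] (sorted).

0: R B7 -> L3 miss  d=-]
1: W B0 -> L0 miss  d=D]
2: R B0 -> L0 hit  d=D]
3: W B4 -> L0 miss wb->B0  d=D]
4: R B4 -> L0 hit  d=D]
5: W B4 -> L0 hit  d=D]
6: W B1 -> L1 miss  d=D]
7: W B1 -> L1 hit  d=D]
8: R B1 -> L1 hit  d=D]
9: R B1 -> L1 hit  d=D]
10: R B6 -> L2 miss  d=-]

DIRTY = [1, 4]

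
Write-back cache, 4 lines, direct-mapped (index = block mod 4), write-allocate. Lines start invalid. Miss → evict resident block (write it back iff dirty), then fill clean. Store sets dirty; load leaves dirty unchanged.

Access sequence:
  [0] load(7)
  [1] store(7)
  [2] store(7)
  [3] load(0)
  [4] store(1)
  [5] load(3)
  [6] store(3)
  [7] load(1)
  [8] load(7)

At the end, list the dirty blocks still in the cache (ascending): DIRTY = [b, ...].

DIRTY = [1]

0: R B7 → L3 miss [-]
1: W B7 → L3 hit [D]
2: W B7 → L3 hit [D]
3: R B0 → L0 miss [-]
4: W B1 → L1 miss [D]
5: R B3 → L3 miss wb→B7 [-]
6: W B3 → L3 hit [D]
7: R B1 → L1 hit [D]
8: R B7 → L3 miss wb→B3 [-]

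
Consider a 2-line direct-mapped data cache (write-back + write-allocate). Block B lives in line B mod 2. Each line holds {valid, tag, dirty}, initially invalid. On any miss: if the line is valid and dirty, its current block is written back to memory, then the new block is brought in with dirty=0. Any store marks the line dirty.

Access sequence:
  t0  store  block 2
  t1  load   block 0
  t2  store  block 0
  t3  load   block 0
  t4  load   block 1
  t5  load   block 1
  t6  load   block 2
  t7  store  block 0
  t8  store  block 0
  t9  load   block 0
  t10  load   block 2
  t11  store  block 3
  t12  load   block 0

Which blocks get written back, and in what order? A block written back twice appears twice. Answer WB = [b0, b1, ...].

  0 | W B2 → L0 miss [D]
  1 | R B0 → L0 miss wb→B2 [-]
  2 | W B0 → L0 hit [D]
  3 | R B0 → L0 hit [D]
  4 | R B1 → L1 miss [-]
  5 | R B1 → L1 hit [-]
  6 | R B2 → L0 miss wb→B0 [-]
  7 | W B0 → L0 miss [D]
  8 | W B0 → L0 hit [D]
  9 | R B0 → L0 hit [D]
  10 | R B2 → L0 miss wb→B0 [-]
  11 | W B3 → L1 miss [D]
  12 | R B0 → L0 miss [-]

WB = [2, 0, 0]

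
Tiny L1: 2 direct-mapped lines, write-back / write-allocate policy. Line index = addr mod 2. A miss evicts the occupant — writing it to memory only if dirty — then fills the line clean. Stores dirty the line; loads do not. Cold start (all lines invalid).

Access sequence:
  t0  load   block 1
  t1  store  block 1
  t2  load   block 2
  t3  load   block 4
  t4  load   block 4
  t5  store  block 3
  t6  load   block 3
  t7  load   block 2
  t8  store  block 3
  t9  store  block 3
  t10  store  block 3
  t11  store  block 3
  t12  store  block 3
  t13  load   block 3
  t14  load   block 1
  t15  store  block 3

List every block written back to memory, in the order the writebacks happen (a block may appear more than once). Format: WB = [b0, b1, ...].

0: R B1 → L1 miss [-]
1: W B1 → L1 hit [D]
2: R B2 → L0 miss [-]
3: R B4 → L0 miss [-]
4: R B4 → L0 hit [-]
5: W B3 → L1 miss wb→B1 [D]
6: R B3 → L1 hit [D]
7: R B2 → L0 miss [-]
8: W B3 → L1 hit [D]
9: W B3 → L1 hit [D]
10: W B3 → L1 hit [D]
11: W B3 → L1 hit [D]
12: W B3 → L1 hit [D]
13: R B3 → L1 hit [D]
14: R B1 → L1 miss wb→B3 [-]
15: W B3 → L1 miss [D]

WB = [1, 3]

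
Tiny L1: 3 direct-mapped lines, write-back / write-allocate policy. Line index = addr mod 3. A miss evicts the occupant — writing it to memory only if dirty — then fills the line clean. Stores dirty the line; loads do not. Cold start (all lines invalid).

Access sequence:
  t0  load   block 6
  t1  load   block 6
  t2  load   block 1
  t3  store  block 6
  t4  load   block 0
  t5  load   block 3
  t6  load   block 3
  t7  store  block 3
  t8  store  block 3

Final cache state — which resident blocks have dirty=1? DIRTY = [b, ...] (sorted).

  0 | R B6 → L0 miss [-]
  1 | R B6 → L0 hit [-]
  2 | R B1 → L1 miss [-]
  3 | W B6 → L0 hit [D]
  4 | R B0 → L0 miss wb→B6 [-]
  5 | R B3 → L0 miss [-]
  6 | R B3 → L0 hit [-]
  7 | W B3 → L0 hit [D]
  8 | W B3 → L0 hit [D]

DIRTY = [3]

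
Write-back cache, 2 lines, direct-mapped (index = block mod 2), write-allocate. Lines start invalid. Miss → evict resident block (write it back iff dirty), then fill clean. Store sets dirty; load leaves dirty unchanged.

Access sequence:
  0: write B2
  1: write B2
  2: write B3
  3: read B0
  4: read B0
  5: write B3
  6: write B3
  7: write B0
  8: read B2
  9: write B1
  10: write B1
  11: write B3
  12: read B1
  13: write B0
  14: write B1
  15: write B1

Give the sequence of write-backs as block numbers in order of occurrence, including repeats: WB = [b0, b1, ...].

WB = [2, 0, 3, 1, 3]

  0 | W B2 → L0 miss [D]
  1 | W B2 → L0 hit [D]
  2 | W B3 → L1 miss [D]
  3 | R B0 → L0 miss wb→B2 [-]
  4 | R B0 → L0 hit [-]
  5 | W B3 → L1 hit [D]
  6 | W B3 → L1 hit [D]
  7 | W B0 → L0 hit [D]
  8 | R B2 → L0 miss wb→B0 [-]
  9 | W B1 → L1 miss wb→B3 [D]
  10 | W B1 → L1 hit [D]
  11 | W B3 → L1 miss wb→B1 [D]
  12 | R B1 → L1 miss wb→B3 [-]
  13 | W B0 → L0 miss [D]
  14 | W B1 → L1 hit [D]
  15 | W B1 → L1 hit [D]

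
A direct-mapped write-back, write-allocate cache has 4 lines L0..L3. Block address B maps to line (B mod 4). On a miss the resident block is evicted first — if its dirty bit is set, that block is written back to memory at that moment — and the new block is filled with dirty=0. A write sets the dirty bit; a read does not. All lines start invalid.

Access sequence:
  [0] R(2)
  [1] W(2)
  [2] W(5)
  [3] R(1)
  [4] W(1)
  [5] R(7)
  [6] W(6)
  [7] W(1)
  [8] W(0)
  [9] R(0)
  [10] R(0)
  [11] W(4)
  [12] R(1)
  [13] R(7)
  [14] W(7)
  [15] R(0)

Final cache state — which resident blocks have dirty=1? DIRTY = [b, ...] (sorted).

0: R B2 → L2 miss [-]
1: W B2 → L2 hit [D]
2: W B5 → L1 miss [D]
3: R B1 → L1 miss wb→B5 [-]
4: W B1 → L1 hit [D]
5: R B7 → L3 miss [-]
6: W B6 → L2 miss wb→B2 [D]
7: W B1 → L1 hit [D]
8: W B0 → L0 miss [D]
9: R B0 → L0 hit [D]
10: R B0 → L0 hit [D]
11: W B4 → L0 miss wb→B0 [D]
12: R B1 → L1 hit [D]
13: R B7 → L3 hit [-]
14: W B7 → L3 hit [D]
15: R B0 → L0 miss wb→B4 [-]

DIRTY = [1, 6, 7]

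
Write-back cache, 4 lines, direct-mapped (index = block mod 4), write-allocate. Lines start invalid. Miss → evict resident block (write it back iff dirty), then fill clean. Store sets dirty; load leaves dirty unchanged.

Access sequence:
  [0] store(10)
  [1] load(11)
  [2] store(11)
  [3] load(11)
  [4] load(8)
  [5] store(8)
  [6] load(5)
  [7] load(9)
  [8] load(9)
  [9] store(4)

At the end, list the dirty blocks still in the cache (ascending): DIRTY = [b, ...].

DIRTY = [4, 10, 11]

0: W B10 -> L2 miss  d=D]
1: R B11 -> L3 miss  d=-]
2: W B11 -> L3 hit  d=D]
3: R B11 -> L3 hit  d=D]
4: R B8 -> L0 miss  d=-]
5: W B8 -> L0 hit  d=D]
6: R B5 -> L1 miss  d=-]
7: R B9 -> L1 miss  d=-]
8: R B9 -> L1 hit  d=-]
9: W B4 -> L0 miss wb->B8  d=D]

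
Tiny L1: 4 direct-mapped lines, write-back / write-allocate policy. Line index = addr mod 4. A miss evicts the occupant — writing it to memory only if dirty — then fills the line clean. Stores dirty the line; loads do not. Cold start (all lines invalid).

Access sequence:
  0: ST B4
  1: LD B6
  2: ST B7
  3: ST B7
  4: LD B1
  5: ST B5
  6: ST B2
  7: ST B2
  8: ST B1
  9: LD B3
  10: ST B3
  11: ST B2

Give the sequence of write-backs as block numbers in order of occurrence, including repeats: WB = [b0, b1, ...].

WB = [5, 7]

0: W B4 -> L0 miss  d=D]
1: R B6 -> L2 miss  d=-]
2: W B7 -> L3 miss  d=D]
3: W B7 -> L3 hit  d=D]
4: R B1 -> L1 miss  d=-]
5: W B5 -> L1 miss  d=D]
6: W B2 -> L2 miss  d=D]
7: W B2 -> L2 hit  d=D]
8: W B1 -> L1 miss wb->B5  d=D]
9: R B3 -> L3 miss wb->B7  d=-]
10: W B3 -> L3 hit  d=D]
11: W B2 -> L2 hit  d=D]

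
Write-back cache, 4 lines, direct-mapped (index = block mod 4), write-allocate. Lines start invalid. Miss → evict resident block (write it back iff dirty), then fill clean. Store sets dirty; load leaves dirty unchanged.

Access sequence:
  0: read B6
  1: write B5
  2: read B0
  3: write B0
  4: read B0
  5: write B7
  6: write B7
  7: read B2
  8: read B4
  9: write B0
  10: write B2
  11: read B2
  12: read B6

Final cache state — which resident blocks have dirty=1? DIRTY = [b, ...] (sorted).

0: R B6 -> L2 miss  d=-]
1: W B5 -> L1 miss  d=D]
2: R B0 -> L0 miss  d=-]
3: W B0 -> L0 hit  d=D]
4: R B0 -> L0 hit  d=D]
5: W B7 -> L3 miss  d=D]
6: W B7 -> L3 hit  d=D]
7: R B2 -> L2 miss  d=-]
8: R B4 -> L0 miss wb->B0  d=-]
9: W B0 -> L0 miss  d=D]
10: W B2 -> L2 hit  d=D]
11: R B2 -> L2 hit  d=D]
12: R B6 -> L2 miss wb->B2  d=-]

DIRTY = [0, 5, 7]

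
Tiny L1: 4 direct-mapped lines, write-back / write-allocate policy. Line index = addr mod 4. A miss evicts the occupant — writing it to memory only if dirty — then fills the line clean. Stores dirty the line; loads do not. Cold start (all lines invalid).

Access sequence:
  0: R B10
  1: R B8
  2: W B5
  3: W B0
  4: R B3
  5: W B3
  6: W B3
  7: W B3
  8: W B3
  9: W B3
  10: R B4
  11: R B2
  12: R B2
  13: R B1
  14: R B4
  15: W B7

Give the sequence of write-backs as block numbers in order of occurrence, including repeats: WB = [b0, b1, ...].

  0 | R B10 → L2 miss [-]
  1 | R B8 → L0 miss [-]
  2 | W B5 → L1 miss [D]
  3 | W B0 → L0 miss [D]
  4 | R B3 → L3 miss [-]
  5 | W B3 → L3 hit [D]
  6 | W B3 → L3 hit [D]
  7 | W B3 → L3 hit [D]
  8 | W B3 → L3 hit [D]
  9 | W B3 → L3 hit [D]
  10 | R B4 → L0 miss wb→B0 [-]
  11 | R B2 → L2 miss [-]
  12 | R B2 → L2 hit [-]
  13 | R B1 → L1 miss wb→B5 [-]
  14 | R B4 → L0 hit [-]
  15 | W B7 → L3 miss wb→B3 [D]

WB = [0, 5, 3]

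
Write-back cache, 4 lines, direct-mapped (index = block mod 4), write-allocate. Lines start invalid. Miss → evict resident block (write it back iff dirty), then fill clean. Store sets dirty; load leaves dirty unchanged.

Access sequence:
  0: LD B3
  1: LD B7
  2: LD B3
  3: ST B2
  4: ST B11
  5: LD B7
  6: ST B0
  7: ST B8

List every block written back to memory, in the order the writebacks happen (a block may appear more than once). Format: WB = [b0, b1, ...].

WB = [11, 0]

0: R B3 -> L3 miss  d=-]
1: R B7 -> L3 miss  d=-]
2: R B3 -> L3 miss  d=-]
3: W B2 -> L2 miss  d=D]
4: W B11 -> L3 miss  d=D]
5: R B7 -> L3 miss wb->B11  d=-]
6: W B0 -> L0 miss  d=D]
7: W B8 -> L0 miss wb->B0  d=D]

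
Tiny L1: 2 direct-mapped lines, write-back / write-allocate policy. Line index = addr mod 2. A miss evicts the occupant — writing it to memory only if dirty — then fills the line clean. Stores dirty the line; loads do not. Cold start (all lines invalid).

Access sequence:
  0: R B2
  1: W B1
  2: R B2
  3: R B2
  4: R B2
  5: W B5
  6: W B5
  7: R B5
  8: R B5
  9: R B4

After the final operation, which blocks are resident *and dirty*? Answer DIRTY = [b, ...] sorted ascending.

DIRTY = [5]

0: R B2 → L0 miss [-]
1: W B1 → L1 miss [D]
2: R B2 → L0 hit [-]
3: R B2 → L0 hit [-]
4: R B2 → L0 hit [-]
5: W B5 → L1 miss wb→B1 [D]
6: W B5 → L1 hit [D]
7: R B5 → L1 hit [D]
8: R B5 → L1 hit [D]
9: R B4 → L0 miss [-]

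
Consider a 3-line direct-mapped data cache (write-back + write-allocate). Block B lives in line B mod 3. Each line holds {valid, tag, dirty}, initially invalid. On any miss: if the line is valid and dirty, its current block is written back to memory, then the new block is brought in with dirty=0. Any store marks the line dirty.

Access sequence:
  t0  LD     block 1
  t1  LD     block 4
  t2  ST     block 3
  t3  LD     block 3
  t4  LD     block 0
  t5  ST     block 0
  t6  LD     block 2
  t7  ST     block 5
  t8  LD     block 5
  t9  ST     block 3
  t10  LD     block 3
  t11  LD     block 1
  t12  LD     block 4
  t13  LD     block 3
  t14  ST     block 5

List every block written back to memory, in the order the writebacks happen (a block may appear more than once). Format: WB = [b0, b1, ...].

WB = [3, 0]

0: R B1 -> L1 miss  d=-]
1: R B4 -> L1 miss  d=-]
2: W B3 -> L0 miss  d=D]
3: R B3 -> L0 hit  d=D]
4: R B0 -> L0 miss wb->B3  d=-]
5: W B0 -> L0 hit  d=D]
6: R B2 -> L2 miss  d=-]
7: W B5 -> L2 miss  d=D]
8: R B5 -> L2 hit  d=D]
9: W B3 -> L0 miss wb->B0  d=D]
10: R B3 -> L0 hit  d=D]
11: R B1 -> L1 miss  d=-]
12: R B4 -> L1 miss  d=-]
13: R B3 -> L0 hit  d=D]
14: W B5 -> L2 hit  d=D]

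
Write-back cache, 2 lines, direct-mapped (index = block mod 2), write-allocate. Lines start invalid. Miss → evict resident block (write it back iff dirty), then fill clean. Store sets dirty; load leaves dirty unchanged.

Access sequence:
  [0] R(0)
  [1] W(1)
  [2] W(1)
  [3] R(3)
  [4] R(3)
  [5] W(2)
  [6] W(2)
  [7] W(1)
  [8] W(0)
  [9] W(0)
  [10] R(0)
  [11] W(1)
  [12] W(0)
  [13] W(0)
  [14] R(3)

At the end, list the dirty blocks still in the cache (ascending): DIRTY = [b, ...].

DIRTY = [0]

  0 | R B0 → L0 miss [-]
  1 | W B1 → L1 miss [D]
  2 | W B1 → L1 hit [D]
  3 | R B3 → L1 miss wb→B1 [-]
  4 | R B3 → L1 hit [-]
  5 | W B2 → L0 miss [D]
  6 | W B2 → L0 hit [D]
  7 | W B1 → L1 miss [D]
  8 | W B0 → L0 miss wb→B2 [D]
  9 | W B0 → L0 hit [D]
  10 | R B0 → L0 hit [D]
  11 | W B1 → L1 hit [D]
  12 | W B0 → L0 hit [D]
  13 | W B0 → L0 hit [D]
  14 | R B3 → L1 miss wb→B1 [-]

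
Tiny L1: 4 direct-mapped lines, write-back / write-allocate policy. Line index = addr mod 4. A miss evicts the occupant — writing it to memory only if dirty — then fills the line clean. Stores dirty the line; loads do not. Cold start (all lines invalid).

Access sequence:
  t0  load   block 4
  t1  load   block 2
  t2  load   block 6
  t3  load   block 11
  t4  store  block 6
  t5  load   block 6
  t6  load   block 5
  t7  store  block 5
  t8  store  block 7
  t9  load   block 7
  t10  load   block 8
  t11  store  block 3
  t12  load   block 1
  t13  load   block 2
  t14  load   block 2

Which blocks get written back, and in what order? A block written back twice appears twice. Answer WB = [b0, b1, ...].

WB = [7, 5, 6]

  0 | R B4 → L0 miss [-]
  1 | R B2 → L2 miss [-]
  2 | R B6 → L2 miss [-]
  3 | R B11 → L3 miss [-]
  4 | W B6 → L2 hit [D]
  5 | R B6 → L2 hit [D]
  6 | R B5 → L1 miss [-]
  7 | W B5 → L1 hit [D]
  8 | W B7 → L3 miss [D]
  9 | R B7 → L3 hit [D]
  10 | R B8 → L0 miss [-]
  11 | W B3 → L3 miss wb→B7 [D]
  12 | R B1 → L1 miss wb→B5 [-]
  13 | R B2 → L2 miss wb→B6 [-]
  14 | R B2 → L2 hit [-]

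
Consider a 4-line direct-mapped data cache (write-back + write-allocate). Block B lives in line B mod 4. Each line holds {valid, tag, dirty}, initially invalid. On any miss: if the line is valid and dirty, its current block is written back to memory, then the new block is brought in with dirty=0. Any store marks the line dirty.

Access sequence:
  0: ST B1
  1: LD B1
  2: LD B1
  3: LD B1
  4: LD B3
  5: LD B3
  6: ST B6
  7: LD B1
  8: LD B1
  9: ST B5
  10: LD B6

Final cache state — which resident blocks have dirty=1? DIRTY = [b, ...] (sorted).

0: W B1 -> L1 miss  d=D]
1: R B1 -> L1 hit  d=D]
2: R B1 -> L1 hit  d=D]
3: R B1 -> L1 hit  d=D]
4: R B3 -> L3 miss  d=-]
5: R B3 -> L3 hit  d=-]
6: W B6 -> L2 miss  d=D]
7: R B1 -> L1 hit  d=D]
8: R B1 -> L1 hit  d=D]
9: W B5 -> L1 miss wb->B1  d=D]
10: R B6 -> L2 hit  d=D]

DIRTY = [5, 6]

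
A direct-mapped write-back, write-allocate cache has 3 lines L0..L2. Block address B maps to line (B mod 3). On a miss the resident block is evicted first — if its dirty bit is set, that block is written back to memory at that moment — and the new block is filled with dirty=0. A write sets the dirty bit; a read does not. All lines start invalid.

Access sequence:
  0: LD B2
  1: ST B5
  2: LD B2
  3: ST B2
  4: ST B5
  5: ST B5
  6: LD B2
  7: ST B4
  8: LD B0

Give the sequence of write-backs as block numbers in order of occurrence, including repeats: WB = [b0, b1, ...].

0: R B2 -> L2 miss  d=-]
1: W B5 -> L2 miss  d=D]
2: R B2 -> L2 miss wb->B5  d=-]
3: W B2 -> L2 hit  d=D]
4: W B5 -> L2 miss wb->B2  d=D]
5: W B5 -> L2 hit  d=D]
6: R B2 -> L2 miss wb->B5  d=-]
7: W B4 -> L1 miss  d=D]
8: R B0 -> L0 miss  d=-]

WB = [5, 2, 5]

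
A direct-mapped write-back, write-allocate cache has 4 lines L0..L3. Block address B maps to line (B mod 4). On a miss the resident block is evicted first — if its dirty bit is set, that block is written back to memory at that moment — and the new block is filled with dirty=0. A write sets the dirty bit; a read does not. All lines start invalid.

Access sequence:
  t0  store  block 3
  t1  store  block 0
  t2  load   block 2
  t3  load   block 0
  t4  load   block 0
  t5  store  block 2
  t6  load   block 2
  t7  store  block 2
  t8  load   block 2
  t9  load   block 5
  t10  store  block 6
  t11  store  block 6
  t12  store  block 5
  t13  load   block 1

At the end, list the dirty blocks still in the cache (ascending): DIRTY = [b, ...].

DIRTY = [0, 3, 6]

0: W B3 -> L3 miss  d=D]
1: W B0 -> L0 miss  d=D]
2: R B2 -> L2 miss  d=-]
3: R B0 -> L0 hit  d=D]
4: R B0 -> L0 hit  d=D]
5: W B2 -> L2 hit  d=D]
6: R B2 -> L2 hit  d=D]
7: W B2 -> L2 hit  d=D]
8: R B2 -> L2 hit  d=D]
9: R B5 -> L1 miss  d=-]
10: W B6 -> L2 miss wb->B2  d=D]
11: W B6 -> L2 hit  d=D]
12: W B5 -> L1 hit  d=D]
13: R B1 -> L1 miss wb->B5  d=-]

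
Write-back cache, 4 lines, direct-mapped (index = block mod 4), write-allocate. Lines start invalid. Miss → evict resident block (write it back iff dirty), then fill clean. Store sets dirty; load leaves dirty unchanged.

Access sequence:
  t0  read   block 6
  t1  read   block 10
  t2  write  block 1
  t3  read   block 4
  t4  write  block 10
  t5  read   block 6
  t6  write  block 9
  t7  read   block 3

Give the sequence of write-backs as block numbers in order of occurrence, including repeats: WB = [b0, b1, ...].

  0 | R B6 → L2 miss [-]
  1 | R B10 → L2 miss [-]
  2 | W B1 → L1 miss [D]
  3 | R B4 → L0 miss [-]
  4 | W B10 → L2 hit [D]
  5 | R B6 → L2 miss wb→B10 [-]
  6 | W B9 → L1 miss wb→B1 [D]
  7 | R B3 → L3 miss [-]

WB = [10, 1]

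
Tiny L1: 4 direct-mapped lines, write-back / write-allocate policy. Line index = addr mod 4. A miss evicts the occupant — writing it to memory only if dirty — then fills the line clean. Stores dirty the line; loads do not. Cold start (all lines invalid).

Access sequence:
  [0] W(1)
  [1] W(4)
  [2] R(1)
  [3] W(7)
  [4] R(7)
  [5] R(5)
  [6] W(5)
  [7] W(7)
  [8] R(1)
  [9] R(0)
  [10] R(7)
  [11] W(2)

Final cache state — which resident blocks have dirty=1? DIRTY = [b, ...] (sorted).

  0 | W B1 → L1 miss [D]
  1 | W B4 → L0 miss [D]
  2 | R B1 → L1 hit [D]
  3 | W B7 → L3 miss [D]
  4 | R B7 → L3 hit [D]
  5 | R B5 → L1 miss wb→B1 [-]
  6 | W B5 → L1 hit [D]
  7 | W B7 → L3 hit [D]
  8 | R B1 → L1 miss wb→B5 [-]
  9 | R B0 → L0 miss wb→B4 [-]
  10 | R B7 → L3 hit [D]
  11 | W B2 → L2 miss [D]

DIRTY = [2, 7]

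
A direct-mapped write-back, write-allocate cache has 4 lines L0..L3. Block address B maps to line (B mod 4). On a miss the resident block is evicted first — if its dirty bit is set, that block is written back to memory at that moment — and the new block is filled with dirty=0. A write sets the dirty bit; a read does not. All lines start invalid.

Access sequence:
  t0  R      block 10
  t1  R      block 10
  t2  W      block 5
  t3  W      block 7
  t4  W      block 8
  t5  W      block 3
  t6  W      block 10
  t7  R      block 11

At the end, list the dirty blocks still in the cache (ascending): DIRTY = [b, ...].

0: R B10 -> L2 miss  d=-]
1: R B10 -> L2 hit  d=-]
2: W B5 -> L1 miss  d=D]
3: W B7 -> L3 miss  d=D]
4: W B8 -> L0 miss  d=D]
5: W B3 -> L3 miss wb->B7  d=D]
6: W B10 -> L2 hit  d=D]
7: R B11 -> L3 miss wb->B3  d=-]

DIRTY = [5, 8, 10]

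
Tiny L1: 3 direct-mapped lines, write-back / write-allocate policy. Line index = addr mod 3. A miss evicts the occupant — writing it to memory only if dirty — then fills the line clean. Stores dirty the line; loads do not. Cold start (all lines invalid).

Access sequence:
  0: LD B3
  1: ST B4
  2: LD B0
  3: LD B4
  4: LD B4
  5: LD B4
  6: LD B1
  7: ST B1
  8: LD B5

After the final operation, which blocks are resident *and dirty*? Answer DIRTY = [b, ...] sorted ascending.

  0 | R B3 → L0 miss [-]
  1 | W B4 → L1 miss [D]
  2 | R B0 → L0 miss [-]
  3 | R B4 → L1 hit [D]
  4 | R B4 → L1 hit [D]
  5 | R B4 → L1 hit [D]
  6 | R B1 → L1 miss wb→B4 [-]
  7 | W B1 → L1 hit [D]
  8 | R B5 → L2 miss [-]

DIRTY = [1]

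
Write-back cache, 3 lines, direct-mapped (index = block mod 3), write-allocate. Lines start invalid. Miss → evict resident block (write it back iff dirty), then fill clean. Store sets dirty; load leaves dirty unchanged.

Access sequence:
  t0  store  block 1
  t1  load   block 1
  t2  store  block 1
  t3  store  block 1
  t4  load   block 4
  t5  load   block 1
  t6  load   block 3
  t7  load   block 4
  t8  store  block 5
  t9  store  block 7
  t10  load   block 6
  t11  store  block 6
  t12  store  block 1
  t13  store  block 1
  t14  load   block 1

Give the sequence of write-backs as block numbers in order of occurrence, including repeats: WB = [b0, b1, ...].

0: W B1 → L1 miss [D]
1: R B1 → L1 hit [D]
2: W B1 → L1 hit [D]
3: W B1 → L1 hit [D]
4: R B4 → L1 miss wb→B1 [-]
5: R B1 → L1 miss [-]
6: R B3 → L0 miss [-]
7: R B4 → L1 miss [-]
8: W B5 → L2 miss [D]
9: W B7 → L1 miss [D]
10: R B6 → L0 miss [-]
11: W B6 → L0 hit [D]
12: W B1 → L1 miss wb→B7 [D]
13: W B1 → L1 hit [D]
14: R B1 → L1 hit [D]

WB = [1, 7]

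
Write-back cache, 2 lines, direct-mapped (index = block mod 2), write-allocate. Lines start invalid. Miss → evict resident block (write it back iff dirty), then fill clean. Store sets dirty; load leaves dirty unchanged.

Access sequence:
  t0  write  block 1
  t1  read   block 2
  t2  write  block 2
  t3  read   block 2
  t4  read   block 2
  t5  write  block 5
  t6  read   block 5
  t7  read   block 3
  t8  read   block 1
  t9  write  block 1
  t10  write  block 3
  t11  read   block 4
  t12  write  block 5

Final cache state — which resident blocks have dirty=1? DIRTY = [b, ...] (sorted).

DIRTY = [5]

  0 | W B1 → L1 miss [D]
  1 | R B2 → L0 miss [-]
  2 | W B2 → L0 hit [D]
  3 | R B2 → L0 hit [D]
  4 | R B2 → L0 hit [D]
  5 | W B5 → L1 miss wb→B1 [D]
  6 | R B5 → L1 hit [D]
  7 | R B3 → L1 miss wb→B5 [-]
  8 | R B1 → L1 miss [-]
  9 | W B1 → L1 hit [D]
  10 | W B3 → L1 miss wb→B1 [D]
  11 | R B4 → L0 miss wb→B2 [-]
  12 | W B5 → L1 miss wb→B3 [D]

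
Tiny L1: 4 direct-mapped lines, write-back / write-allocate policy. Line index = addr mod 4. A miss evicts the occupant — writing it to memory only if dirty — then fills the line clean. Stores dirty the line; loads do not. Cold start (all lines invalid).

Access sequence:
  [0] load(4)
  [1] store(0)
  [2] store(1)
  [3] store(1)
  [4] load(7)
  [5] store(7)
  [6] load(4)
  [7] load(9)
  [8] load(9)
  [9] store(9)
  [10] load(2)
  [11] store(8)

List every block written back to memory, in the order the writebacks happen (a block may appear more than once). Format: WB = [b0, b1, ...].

0: R B4 → L0 miss [-]
1: W B0 → L0 miss [D]
2: W B1 → L1 miss [D]
3: W B1 → L1 hit [D]
4: R B7 → L3 miss [-]
5: W B7 → L3 hit [D]
6: R B4 → L0 miss wb→B0 [-]
7: R B9 → L1 miss wb→B1 [-]
8: R B9 → L1 hit [-]
9: W B9 → L1 hit [D]
10: R B2 → L2 miss [-]
11: W B8 → L0 miss [D]

WB = [0, 1]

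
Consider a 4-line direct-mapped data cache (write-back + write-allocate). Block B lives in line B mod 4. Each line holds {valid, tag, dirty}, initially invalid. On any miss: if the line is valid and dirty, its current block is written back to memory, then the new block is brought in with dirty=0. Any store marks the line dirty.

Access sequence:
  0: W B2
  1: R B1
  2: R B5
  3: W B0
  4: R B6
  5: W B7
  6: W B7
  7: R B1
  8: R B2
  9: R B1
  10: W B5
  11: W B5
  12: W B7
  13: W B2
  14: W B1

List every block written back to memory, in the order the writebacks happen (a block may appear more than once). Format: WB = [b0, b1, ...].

WB = [2, 5]

0: W B2 → L2 miss [D]
1: R B1 → L1 miss [-]
2: R B5 → L1 miss [-]
3: W B0 → L0 miss [D]
4: R B6 → L2 miss wb→B2 [-]
5: W B7 → L3 miss [D]
6: W B7 → L3 hit [D]
7: R B1 → L1 miss [-]
8: R B2 → L2 miss [-]
9: R B1 → L1 hit [-]
10: W B5 → L1 miss [D]
11: W B5 → L1 hit [D]
12: W B7 → L3 hit [D]
13: W B2 → L2 hit [D]
14: W B1 → L1 miss wb→B5 [D]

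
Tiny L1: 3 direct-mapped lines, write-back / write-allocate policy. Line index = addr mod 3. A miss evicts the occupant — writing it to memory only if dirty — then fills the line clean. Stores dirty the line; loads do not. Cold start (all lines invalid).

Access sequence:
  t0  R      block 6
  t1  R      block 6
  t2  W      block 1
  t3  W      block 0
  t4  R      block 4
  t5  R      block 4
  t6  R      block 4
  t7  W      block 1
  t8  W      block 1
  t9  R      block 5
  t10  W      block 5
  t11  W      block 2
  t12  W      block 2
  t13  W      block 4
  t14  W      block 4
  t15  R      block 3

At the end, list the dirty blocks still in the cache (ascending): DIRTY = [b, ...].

DIRTY = [2, 4]

  0 | R B6 → L0 miss [-]
  1 | R B6 → L0 hit [-]
  2 | W B1 → L1 miss [D]
  3 | W B0 → L0 miss [D]
  4 | R B4 → L1 miss wb→B1 [-]
  5 | R B4 → L1 hit [-]
  6 | R B4 → L1 hit [-]
  7 | W B1 → L1 miss [D]
  8 | W B1 → L1 hit [D]
  9 | R B5 → L2 miss [-]
  10 | W B5 → L2 hit [D]
  11 | W B2 → L2 miss wb→B5 [D]
  12 | W B2 → L2 hit [D]
  13 | W B4 → L1 miss wb→B1 [D]
  14 | W B4 → L1 hit [D]
  15 | R B3 → L0 miss wb→B0 [-]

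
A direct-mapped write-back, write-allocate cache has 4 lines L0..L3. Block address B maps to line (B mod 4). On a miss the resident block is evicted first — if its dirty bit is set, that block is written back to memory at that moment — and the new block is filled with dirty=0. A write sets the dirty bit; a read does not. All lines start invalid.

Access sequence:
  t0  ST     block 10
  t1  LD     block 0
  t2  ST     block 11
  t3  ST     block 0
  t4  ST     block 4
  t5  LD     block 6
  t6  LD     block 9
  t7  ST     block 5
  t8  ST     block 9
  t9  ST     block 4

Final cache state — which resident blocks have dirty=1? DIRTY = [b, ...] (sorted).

  0 | W B10 → L2 miss [D]
  1 | R B0 → L0 miss [-]
  2 | W B11 → L3 miss [D]
  3 | W B0 → L0 hit [D]
  4 | W B4 → L0 miss wb→B0 [D]
  5 | R B6 → L2 miss wb→B10 [-]
  6 | R B9 → L1 miss [-]
  7 | W B5 → L1 miss [D]
  8 | W B9 → L1 miss wb→B5 [D]
  9 | W B4 → L0 hit [D]

DIRTY = [4, 9, 11]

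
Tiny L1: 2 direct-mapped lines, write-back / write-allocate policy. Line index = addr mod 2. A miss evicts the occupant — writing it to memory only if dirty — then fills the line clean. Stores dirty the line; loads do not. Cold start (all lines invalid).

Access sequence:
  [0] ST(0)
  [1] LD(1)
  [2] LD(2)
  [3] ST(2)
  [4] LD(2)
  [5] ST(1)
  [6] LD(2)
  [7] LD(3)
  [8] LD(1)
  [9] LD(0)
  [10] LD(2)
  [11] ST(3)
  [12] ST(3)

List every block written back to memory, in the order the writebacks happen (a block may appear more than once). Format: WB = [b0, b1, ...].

0: W B0 → L0 miss [D]
1: R B1 → L1 miss [-]
2: R B2 → L0 miss wb→B0 [-]
3: W B2 → L0 hit [D]
4: R B2 → L0 hit [D]
5: W B1 → L1 hit [D]
6: R B2 → L0 hit [D]
7: R B3 → L1 miss wb→B1 [-]
8: R B1 → L1 miss [-]
9: R B0 → L0 miss wb→B2 [-]
10: R B2 → L0 miss [-]
11: W B3 → L1 miss [D]
12: W B3 → L1 hit [D]

WB = [0, 1, 2]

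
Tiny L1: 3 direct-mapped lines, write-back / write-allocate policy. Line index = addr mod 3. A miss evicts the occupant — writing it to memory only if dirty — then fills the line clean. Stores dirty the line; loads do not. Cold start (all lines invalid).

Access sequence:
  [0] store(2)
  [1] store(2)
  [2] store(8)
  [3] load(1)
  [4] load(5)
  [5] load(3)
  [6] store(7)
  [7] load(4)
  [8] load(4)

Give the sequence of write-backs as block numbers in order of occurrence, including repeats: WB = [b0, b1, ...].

WB = [2, 8, 7]

0: W B2 → L2 miss [D]
1: W B2 → L2 hit [D]
2: W B8 → L2 miss wb→B2 [D]
3: R B1 → L1 miss [-]
4: R B5 → L2 miss wb→B8 [-]
5: R B3 → L0 miss [-]
6: W B7 → L1 miss [D]
7: R B4 → L1 miss wb→B7 [-]
8: R B4 → L1 hit [-]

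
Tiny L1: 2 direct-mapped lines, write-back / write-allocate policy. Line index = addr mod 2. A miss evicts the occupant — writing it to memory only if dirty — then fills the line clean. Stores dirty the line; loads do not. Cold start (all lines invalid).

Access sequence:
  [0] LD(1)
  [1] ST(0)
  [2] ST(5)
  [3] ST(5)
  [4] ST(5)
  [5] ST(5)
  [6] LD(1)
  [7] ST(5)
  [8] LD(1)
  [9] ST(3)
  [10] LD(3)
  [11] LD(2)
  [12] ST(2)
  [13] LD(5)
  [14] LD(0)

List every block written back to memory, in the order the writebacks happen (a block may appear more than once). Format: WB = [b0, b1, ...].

  0 | R B1 → L1 miss [-]
  1 | W B0 → L0 miss [D]
  2 | W B5 → L1 miss [D]
  3 | W B5 → L1 hit [D]
  4 | W B5 → L1 hit [D]
  5 | W B5 → L1 hit [D]
  6 | R B1 → L1 miss wb→B5 [-]
  7 | W B5 → L1 miss [D]
  8 | R B1 → L1 miss wb→B5 [-]
  9 | W B3 → L1 miss [D]
  10 | R B3 → L1 hit [D]
  11 | R B2 → L0 miss wb→B0 [-]
  12 | W B2 → L0 hit [D]
  13 | R B5 → L1 miss wb→B3 [-]
  14 | R B0 → L0 miss wb→B2 [-]

WB = [5, 5, 0, 3, 2]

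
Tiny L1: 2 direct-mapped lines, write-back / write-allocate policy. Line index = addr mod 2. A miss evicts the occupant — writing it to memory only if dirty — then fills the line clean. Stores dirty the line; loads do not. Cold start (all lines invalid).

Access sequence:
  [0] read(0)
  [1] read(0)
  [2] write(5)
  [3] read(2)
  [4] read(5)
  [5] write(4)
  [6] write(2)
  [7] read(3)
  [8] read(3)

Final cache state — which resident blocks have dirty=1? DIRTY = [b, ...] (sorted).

0: R B0 → L0 miss [-]
1: R B0 → L0 hit [-]
2: W B5 → L1 miss [D]
3: R B2 → L0 miss [-]
4: R B5 → L1 hit [D]
5: W B4 → L0 miss [D]
6: W B2 → L0 miss wb→B4 [D]
7: R B3 → L1 miss wb→B5 [-]
8: R B3 → L1 hit [-]

DIRTY = [2]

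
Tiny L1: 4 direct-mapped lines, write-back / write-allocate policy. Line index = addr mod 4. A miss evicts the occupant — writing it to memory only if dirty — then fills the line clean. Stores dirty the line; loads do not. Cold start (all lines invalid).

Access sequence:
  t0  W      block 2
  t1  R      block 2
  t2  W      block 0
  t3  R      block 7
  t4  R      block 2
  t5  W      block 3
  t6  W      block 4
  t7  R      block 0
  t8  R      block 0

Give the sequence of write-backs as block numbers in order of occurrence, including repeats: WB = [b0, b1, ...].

WB = [0, 4]

  0 | W B2 → L2 miss [D]
  1 | R B2 → L2 hit [D]
  2 | W B0 → L0 miss [D]
  3 | R B7 → L3 miss [-]
  4 | R B2 → L2 hit [D]
  5 | W B3 → L3 miss [D]
  6 | W B4 → L0 miss wb→B0 [D]
  7 | R B0 → L0 miss wb→B4 [-]
  8 | R B0 → L0 hit [-]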